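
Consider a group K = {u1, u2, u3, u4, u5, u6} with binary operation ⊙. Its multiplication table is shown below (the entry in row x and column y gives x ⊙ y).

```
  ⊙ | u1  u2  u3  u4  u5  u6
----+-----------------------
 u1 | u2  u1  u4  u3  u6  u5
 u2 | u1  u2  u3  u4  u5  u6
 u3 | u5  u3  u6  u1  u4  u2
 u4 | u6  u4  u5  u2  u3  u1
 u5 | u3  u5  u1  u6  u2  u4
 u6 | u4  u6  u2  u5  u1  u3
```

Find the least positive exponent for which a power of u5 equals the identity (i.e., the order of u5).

2

The identity element is u2 (its row matches the header).
u5^1 = u5
u5^2 = u5 ⊙ u5 = u2
The first power of u5 equal to the identity is u5^2, so ord(u5) = 2.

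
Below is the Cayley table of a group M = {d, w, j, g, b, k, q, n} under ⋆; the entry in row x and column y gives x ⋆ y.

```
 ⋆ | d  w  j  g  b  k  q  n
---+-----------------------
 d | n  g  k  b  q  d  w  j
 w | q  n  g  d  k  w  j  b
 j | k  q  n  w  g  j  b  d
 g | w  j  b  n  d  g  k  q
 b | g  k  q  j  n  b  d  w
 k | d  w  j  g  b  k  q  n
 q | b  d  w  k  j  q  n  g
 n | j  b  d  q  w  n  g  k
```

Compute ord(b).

The identity element is k (its row matches the header).
b^1 = b
b^2 = b ⋆ b = n
b^3 = n ⋆ b = w
b^4 = w ⋆ b = k
The first power of b equal to the identity is b^4, so ord(b) = 4.
(Structurally, M here is isomorphic to the quaternion group Q_8.)

4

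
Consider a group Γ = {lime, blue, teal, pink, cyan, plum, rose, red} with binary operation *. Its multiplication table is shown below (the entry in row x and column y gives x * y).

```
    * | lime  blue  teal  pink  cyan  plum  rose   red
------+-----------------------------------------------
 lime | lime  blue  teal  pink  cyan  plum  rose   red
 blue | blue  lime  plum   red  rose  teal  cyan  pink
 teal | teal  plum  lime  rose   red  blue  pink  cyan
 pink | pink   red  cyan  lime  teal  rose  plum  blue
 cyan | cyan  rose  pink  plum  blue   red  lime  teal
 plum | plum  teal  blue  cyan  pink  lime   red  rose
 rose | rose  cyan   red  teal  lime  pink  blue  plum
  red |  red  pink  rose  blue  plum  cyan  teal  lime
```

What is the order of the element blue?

2

The identity element is lime (its row matches the header).
blue^1 = blue
blue^2 = blue * blue = lime
The first power of blue equal to the identity is blue^2, so ord(blue) = 2.
(Structurally, Γ here is isomorphic to the dihedral group D_4.)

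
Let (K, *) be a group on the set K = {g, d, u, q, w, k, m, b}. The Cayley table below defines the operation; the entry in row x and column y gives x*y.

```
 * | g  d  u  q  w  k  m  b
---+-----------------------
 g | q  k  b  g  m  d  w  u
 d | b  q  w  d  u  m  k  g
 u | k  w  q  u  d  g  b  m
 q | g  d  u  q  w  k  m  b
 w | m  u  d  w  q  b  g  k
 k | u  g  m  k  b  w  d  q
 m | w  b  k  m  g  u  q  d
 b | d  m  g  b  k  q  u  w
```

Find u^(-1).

First locate the identity: row q matches the header, so q is the identity.
Scan row u for q: u*u = q. Hence u^(-1) = u.

u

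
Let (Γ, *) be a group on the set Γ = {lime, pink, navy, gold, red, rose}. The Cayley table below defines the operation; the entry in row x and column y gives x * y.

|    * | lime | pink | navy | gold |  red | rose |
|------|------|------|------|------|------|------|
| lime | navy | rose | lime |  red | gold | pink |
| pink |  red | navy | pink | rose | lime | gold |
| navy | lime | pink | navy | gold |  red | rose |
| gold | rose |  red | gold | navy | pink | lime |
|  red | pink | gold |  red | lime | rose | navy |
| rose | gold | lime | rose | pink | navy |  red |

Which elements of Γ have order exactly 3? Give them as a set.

Identity is navy. Compute the order of each non-identity element by repeated multiplication:
  lime: lime → navy  (order 2)
  pink: pink → navy  (order 2)
  gold: gold → navy  (order 2)
  red: red → rose → navy  (order 3)
  rose: rose → red → navy  (order 3)
Elements of order 3: {red, rose}.

{red, rose}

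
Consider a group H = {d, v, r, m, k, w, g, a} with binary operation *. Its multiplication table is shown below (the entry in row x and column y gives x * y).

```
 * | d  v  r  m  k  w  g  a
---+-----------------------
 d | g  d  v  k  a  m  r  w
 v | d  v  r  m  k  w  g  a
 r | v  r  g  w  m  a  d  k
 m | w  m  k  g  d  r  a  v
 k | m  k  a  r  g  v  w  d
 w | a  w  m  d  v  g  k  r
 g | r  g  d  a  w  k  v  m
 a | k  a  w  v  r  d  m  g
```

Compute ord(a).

4

The identity element is v (its row matches the header).
a^1 = a
a^2 = a * a = g
a^3 = g * a = m
a^4 = m * a = v
The first power of a equal to the identity is a^4, so ord(a) = 4.
(Structurally, H here is isomorphic to the quaternion group Q_8.)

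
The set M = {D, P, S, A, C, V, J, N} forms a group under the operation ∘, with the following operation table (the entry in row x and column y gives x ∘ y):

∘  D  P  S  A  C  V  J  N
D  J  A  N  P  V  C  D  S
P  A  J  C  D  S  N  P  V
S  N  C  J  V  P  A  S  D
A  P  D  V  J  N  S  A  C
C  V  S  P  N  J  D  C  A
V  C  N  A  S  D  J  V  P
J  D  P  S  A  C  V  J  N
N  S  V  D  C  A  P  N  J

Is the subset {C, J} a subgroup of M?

Yes

{C, J} contains the identity J.
Checking products: every product of two elements of {C, J} (read from the table) lies in {C, J}, so the set is closed.
In a finite group, a nonempty closed subset is a subgroup. So {C, J} ≤ M.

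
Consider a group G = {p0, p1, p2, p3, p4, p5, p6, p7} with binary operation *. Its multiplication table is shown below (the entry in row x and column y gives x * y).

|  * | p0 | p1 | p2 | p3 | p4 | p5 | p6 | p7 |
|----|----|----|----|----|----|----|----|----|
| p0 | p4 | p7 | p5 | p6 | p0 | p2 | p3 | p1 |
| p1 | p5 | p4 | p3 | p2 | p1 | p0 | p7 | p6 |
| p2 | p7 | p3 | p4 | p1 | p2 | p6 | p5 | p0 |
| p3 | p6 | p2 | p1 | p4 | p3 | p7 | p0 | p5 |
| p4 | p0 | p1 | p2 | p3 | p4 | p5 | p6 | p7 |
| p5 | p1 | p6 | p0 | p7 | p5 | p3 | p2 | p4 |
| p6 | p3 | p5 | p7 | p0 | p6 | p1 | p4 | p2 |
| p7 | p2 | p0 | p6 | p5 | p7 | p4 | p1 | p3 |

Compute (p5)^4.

p5^1 = p5
p5^2 = p5 * p5 = p3
p5^3 = p3 * p5 = p7
p5^4 = p7 * p5 = p4

p4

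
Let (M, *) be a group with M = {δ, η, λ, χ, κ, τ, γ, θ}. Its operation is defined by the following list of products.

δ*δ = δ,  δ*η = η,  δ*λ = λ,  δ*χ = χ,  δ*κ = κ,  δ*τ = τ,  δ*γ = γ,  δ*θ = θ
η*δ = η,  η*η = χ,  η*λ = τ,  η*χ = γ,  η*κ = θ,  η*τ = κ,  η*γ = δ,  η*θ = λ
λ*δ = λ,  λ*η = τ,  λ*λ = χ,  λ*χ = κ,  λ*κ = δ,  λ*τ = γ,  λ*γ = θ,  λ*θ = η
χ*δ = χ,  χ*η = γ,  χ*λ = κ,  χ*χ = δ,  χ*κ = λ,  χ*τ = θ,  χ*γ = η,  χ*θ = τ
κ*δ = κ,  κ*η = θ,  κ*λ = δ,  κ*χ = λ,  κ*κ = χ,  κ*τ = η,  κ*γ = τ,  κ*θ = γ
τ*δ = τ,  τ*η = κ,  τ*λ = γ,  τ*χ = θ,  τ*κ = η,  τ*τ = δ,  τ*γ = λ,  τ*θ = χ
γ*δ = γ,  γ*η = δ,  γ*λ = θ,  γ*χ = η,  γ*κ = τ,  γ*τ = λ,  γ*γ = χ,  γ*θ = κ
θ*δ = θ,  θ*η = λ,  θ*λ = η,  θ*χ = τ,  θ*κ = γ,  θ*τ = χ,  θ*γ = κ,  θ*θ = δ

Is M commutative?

Yes

Check whether the table is symmetric across its main diagonal.
Every entry (row x, col y) equals the entry (row y, col x), so M is abelian.
(In fact M ≅ Z_2 x Z_4.)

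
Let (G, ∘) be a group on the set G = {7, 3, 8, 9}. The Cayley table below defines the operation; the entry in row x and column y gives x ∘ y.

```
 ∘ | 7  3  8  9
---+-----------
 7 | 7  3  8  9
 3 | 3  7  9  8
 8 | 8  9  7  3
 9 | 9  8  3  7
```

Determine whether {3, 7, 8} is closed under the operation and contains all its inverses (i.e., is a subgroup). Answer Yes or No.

No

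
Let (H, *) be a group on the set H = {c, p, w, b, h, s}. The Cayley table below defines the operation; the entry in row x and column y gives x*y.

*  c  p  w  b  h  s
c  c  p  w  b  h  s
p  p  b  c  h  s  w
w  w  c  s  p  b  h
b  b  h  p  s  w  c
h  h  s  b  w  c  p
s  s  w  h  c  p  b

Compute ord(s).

3

The identity element is c (its row matches the header).
s^1 = s
s^2 = s*s = b
s^3 = b*s = c
The first power of s equal to the identity is s^3, so ord(s) = 3.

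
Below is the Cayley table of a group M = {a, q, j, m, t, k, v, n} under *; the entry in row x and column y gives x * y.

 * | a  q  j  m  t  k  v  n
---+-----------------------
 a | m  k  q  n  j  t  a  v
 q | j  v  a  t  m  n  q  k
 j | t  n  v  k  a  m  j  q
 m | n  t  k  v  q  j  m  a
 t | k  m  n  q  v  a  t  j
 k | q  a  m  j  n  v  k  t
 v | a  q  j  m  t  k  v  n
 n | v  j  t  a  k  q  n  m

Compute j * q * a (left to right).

v

j * q = n
n * a = v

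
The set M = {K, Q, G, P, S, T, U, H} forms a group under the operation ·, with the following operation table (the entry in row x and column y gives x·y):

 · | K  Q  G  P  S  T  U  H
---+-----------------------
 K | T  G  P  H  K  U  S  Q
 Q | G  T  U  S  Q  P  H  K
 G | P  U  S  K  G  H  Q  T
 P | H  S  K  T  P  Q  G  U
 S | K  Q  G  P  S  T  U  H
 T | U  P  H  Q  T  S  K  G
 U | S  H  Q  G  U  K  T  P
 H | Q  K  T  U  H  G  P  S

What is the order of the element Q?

4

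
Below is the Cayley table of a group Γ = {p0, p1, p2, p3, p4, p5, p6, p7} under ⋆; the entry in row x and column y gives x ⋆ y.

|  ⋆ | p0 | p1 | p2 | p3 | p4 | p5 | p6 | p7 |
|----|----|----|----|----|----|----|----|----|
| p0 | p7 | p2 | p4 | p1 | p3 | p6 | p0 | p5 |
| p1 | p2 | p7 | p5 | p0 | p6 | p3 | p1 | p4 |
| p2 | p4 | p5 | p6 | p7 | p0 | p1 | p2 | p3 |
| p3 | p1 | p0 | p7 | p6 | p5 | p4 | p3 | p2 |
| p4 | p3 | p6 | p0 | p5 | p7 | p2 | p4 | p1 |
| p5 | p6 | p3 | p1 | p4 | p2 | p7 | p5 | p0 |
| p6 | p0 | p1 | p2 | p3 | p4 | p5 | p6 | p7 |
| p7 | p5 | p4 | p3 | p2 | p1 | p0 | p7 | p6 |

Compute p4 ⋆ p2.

Read row p4, column p2: p4 ⋆ p2 = p0.

p0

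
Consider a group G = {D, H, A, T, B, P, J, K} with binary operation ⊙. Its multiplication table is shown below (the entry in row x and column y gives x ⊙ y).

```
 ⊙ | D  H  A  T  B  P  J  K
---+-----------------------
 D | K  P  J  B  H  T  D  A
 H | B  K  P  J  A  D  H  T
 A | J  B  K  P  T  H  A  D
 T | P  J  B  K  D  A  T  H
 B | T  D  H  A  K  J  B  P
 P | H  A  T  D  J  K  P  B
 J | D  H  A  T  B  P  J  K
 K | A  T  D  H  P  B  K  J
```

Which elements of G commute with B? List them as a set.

Compare row B with column B entry by entry.
K ⊙ B = P = B ⊙ K, so K commutes with B.
D ⊙ B = H but B ⊙ D = T, so D does not.
Collecting the elements that commute with B: C(B) = {B, J, K, P}.

{B, J, K, P}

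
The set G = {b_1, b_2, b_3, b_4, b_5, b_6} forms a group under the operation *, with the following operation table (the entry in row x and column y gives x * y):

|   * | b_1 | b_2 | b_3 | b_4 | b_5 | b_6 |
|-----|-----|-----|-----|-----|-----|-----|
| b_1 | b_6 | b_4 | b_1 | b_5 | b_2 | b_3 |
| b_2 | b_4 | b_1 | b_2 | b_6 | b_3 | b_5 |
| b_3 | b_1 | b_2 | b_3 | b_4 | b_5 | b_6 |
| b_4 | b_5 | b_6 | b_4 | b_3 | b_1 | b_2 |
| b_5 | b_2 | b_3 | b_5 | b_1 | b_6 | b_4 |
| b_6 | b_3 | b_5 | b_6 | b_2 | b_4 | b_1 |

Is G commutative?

Yes

Check whether the table is symmetric across its main diagonal.
Every entry (row x, col y) equals the entry (row y, col x), so G is abelian.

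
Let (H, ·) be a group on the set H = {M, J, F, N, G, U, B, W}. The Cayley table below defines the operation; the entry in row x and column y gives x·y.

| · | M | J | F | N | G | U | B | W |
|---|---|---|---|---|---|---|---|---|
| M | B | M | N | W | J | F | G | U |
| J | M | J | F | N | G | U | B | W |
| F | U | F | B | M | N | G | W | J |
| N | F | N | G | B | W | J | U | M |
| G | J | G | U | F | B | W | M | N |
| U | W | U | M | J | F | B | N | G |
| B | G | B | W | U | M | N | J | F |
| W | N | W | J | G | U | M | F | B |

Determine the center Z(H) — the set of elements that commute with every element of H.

{B, J}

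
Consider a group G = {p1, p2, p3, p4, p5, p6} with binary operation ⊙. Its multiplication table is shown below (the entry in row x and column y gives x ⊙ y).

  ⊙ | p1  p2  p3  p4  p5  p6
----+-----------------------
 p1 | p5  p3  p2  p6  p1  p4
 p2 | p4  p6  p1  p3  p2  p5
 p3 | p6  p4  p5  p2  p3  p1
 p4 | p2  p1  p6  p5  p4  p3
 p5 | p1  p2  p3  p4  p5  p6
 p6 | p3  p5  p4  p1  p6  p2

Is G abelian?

p2 ⊙ p1 = p4 but p1 ⊙ p2 = p3.
Since p2 and p1 do not commute, G is not abelian.

No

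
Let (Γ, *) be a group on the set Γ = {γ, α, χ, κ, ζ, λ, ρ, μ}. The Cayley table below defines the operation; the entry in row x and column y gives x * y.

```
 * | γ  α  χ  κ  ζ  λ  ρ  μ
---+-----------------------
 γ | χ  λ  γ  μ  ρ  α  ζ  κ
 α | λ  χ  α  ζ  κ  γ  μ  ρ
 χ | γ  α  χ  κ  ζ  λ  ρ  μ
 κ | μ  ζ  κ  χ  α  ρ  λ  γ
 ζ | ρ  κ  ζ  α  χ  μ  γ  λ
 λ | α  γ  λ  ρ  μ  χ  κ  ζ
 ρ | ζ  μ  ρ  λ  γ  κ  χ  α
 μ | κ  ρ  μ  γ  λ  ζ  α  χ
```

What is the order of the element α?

The identity element is χ (its row matches the header).
α^1 = α
α^2 = α * α = χ
The first power of α equal to the identity is α^2, so ord(α) = 2.
(Structurally, Γ here is isomorphic to the elementary abelian group (Z_2)^3.)

2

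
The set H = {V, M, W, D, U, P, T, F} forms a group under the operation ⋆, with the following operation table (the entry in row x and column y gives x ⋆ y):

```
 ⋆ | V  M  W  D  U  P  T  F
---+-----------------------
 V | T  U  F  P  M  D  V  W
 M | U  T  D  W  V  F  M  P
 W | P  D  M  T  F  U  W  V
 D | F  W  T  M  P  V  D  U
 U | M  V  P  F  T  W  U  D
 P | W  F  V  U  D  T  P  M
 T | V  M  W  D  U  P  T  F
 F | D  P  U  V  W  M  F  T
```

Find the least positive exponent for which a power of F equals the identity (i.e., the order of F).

The identity element is T (its row matches the header).
F^1 = F
F^2 = F ⋆ F = T
The first power of F equal to the identity is F^2, so ord(F) = 2.

2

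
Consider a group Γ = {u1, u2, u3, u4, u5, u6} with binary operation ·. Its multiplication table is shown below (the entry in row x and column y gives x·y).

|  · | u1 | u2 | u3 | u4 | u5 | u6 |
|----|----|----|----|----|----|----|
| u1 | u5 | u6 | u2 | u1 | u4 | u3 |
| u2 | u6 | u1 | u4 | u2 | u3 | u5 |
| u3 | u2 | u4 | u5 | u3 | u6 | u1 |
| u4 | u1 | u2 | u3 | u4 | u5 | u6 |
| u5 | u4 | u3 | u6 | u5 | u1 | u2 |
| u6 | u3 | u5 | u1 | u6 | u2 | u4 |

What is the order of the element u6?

2

The identity element is u4 (its row matches the header).
u6^1 = u6
u6^2 = u6·u6 = u4
The first power of u6 equal to the identity is u6^2, so ord(u6) = 2.
(Structurally, Γ here is isomorphic to the cyclic group Z_6.)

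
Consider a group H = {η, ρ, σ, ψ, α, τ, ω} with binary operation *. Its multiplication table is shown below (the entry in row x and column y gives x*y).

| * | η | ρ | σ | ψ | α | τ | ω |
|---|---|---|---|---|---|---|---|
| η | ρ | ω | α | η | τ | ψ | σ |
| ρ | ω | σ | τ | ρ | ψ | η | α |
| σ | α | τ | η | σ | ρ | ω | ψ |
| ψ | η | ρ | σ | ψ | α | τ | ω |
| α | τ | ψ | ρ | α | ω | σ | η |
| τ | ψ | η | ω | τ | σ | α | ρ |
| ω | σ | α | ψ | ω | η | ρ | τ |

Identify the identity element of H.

The identity e satisfies e*x = x for all x, so its row in the table reproduces the column headers.
Row ψ reads: η, ρ, σ, ψ, α, τ, ω — exactly the header order. So ψ is the identity.

ψ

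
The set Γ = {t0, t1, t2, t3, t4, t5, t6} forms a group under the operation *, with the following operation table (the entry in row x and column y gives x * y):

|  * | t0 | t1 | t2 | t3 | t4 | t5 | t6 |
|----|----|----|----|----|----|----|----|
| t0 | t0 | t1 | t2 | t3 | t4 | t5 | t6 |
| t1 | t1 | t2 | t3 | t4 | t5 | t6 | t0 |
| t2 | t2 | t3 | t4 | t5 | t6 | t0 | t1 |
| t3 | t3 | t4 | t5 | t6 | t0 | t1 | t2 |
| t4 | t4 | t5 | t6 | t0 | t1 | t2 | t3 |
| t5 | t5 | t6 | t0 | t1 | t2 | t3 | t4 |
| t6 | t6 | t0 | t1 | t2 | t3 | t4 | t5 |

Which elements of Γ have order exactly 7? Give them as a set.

{t1, t2, t3, t4, t5, t6}

Identity is t0. Compute the order of each non-identity element by repeated multiplication:
  t1: t1 → t2 → t3 → t4 → t5 → t6 → t0  (order 7)
  t2: t2 → t4 → t6 → t1 → t3 → t5 → t0  (order 7)
  t3: t3 → t6 → t2 → t5 → t1 → t4 → t0  (order 7)
  t4: t4 → t1 → t5 → t2 → t6 → t3 → t0  (order 7)
  t5: t5 → t3 → t1 → t6 → t4 → t2 → t0  (order 7)
  t6: t6 → t5 → t4 → t3 → t2 → t1 → t0  (order 7)
Elements of order 7: {t1, t2, t3, t4, t5, t6}.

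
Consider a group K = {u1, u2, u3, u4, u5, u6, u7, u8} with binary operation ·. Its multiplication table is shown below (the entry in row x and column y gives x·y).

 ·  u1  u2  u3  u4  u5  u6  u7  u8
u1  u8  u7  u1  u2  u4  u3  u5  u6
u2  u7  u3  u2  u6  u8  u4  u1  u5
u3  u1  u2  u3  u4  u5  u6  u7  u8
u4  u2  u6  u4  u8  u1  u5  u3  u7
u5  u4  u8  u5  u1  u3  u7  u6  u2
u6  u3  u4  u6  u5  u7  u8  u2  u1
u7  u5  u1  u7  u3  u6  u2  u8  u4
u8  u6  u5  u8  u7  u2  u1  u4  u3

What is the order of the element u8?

2

The identity element is u3 (its row matches the header).
u8^1 = u8
u8^2 = u8·u8 = u3
The first power of u8 equal to the identity is u8^2, so ord(u8) = 2.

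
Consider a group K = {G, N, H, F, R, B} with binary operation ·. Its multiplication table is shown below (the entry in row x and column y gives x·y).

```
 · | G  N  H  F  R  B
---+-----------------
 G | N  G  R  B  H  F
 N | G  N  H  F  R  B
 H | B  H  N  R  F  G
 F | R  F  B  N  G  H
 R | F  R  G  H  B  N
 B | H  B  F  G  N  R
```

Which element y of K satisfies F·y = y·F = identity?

First locate the identity: row N matches the header, so N is the identity.
Scan row F for N: F·F = N. Hence F^(-1) = F.

F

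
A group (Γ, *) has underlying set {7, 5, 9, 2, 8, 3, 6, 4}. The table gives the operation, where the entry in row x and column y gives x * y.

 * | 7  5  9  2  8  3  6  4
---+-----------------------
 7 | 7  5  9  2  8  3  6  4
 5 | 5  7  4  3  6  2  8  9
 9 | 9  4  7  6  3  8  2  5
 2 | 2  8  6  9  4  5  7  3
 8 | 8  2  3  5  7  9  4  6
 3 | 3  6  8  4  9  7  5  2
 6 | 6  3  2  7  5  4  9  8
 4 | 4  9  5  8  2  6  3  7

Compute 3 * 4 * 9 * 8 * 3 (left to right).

2

3 * 4 = 2
2 * 9 = 6
6 * 8 = 5
5 * 3 = 2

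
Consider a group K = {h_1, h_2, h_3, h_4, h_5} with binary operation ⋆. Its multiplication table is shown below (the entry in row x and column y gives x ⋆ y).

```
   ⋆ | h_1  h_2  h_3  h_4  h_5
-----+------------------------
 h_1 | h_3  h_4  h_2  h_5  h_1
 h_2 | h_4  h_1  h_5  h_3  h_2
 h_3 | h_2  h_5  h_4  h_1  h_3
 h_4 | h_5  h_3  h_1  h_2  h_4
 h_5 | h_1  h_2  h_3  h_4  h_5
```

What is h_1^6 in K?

h_1^1 = h_1
h_1^2 = h_1 ⋆ h_1 = h_3
h_1^3 = h_3 ⋆ h_1 = h_2
h_1^4 = h_2 ⋆ h_1 = h_4
h_1^5 = h_4 ⋆ h_1 = h_5
h_1^6 = h_5 ⋆ h_1 = h_1

h_1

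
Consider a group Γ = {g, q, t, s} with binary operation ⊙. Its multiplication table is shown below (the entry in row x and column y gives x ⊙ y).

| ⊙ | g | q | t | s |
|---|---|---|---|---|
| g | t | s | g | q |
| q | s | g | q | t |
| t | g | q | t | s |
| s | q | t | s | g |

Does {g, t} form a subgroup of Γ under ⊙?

Yes

{g, t} contains the identity t.
Checking products: every product of two elements of {g, t} (read from the table) lies in {g, t}, so the set is closed.
In a finite group, a nonempty closed subset is a subgroup. So {g, t} ≤ Γ.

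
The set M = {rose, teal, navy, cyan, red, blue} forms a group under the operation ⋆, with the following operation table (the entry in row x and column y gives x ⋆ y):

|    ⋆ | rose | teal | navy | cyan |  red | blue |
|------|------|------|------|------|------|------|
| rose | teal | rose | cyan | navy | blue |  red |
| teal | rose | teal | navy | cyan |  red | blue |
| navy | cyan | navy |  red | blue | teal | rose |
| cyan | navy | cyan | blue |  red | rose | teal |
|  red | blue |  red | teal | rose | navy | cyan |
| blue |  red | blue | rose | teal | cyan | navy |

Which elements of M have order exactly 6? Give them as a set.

Identity is teal. Compute the order of each non-identity element by repeated multiplication:
  rose: rose → teal  (order 2)
  navy: navy → red → teal  (order 3)
  cyan: cyan → red → rose → navy → blue → teal  (order 6)
  red: red → navy → teal  (order 3)
  blue: blue → navy → rose → red → cyan → teal  (order 6)
Elements of order 6: {blue, cyan}.

{blue, cyan}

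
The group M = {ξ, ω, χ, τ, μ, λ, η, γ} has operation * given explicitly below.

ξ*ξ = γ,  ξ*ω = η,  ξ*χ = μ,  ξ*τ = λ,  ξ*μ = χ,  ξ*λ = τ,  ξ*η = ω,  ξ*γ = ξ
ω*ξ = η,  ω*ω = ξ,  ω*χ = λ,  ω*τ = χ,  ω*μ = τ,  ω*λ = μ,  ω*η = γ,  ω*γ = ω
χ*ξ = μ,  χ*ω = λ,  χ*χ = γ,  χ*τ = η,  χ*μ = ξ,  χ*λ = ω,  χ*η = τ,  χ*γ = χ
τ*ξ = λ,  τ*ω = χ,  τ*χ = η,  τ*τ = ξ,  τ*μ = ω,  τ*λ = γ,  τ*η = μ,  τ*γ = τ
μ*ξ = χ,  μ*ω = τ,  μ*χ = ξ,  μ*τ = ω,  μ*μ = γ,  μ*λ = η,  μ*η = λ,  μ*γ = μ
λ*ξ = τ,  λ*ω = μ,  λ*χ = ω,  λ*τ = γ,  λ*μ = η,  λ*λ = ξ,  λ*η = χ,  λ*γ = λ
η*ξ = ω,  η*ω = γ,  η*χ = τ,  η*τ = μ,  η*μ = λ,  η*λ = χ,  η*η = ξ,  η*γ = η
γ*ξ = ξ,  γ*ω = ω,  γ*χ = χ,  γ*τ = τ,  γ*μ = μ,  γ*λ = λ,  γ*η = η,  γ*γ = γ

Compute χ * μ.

ξ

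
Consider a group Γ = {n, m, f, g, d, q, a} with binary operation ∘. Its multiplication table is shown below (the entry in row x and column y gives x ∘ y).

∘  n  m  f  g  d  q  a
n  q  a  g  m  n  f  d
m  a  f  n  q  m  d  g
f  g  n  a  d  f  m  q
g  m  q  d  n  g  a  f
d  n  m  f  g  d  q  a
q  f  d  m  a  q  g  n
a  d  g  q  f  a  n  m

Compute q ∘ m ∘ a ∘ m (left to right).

g

q ∘ m = d
d ∘ a = a
a ∘ m = g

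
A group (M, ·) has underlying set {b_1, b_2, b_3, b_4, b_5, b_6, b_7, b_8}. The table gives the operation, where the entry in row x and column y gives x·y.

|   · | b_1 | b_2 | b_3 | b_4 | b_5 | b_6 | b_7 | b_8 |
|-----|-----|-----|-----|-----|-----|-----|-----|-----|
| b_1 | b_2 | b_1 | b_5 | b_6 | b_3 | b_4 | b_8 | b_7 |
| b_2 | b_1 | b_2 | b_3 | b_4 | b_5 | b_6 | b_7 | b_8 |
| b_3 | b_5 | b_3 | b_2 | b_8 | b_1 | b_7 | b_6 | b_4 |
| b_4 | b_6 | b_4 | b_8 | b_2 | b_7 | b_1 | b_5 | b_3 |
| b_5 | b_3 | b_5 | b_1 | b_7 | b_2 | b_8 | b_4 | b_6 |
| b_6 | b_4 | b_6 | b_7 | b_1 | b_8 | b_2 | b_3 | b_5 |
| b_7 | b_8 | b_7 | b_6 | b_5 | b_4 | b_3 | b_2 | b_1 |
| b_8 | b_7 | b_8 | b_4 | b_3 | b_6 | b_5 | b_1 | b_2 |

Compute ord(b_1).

2

The identity element is b_2 (its row matches the header).
b_1^1 = b_1
b_1^2 = b_1·b_1 = b_2
The first power of b_1 equal to the identity is b_1^2, so ord(b_1) = 2.
(Structurally, M here is isomorphic to the elementary abelian group (Z_2)^3.)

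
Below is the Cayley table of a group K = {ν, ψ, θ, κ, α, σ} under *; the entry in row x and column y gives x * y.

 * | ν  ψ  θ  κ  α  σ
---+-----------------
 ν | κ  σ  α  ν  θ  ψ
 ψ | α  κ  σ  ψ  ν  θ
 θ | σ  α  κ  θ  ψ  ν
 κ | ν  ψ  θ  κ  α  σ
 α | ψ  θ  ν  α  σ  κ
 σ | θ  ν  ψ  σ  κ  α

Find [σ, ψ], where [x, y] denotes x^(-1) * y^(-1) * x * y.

Identity is κ; from the table σ^(-1) = α and ψ^(-1) = ψ.
α * ψ = θ
θ * σ = ν
ν * ψ = σ

σ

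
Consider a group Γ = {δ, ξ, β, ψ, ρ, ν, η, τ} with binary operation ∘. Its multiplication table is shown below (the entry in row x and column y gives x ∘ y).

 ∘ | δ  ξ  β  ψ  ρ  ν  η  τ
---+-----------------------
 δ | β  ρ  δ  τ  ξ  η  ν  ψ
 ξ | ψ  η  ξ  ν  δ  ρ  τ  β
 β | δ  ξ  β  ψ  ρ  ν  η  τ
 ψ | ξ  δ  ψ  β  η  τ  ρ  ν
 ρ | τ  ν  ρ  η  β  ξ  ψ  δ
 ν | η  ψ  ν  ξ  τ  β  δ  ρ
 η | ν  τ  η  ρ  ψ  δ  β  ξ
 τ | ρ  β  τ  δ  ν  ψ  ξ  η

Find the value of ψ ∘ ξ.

δ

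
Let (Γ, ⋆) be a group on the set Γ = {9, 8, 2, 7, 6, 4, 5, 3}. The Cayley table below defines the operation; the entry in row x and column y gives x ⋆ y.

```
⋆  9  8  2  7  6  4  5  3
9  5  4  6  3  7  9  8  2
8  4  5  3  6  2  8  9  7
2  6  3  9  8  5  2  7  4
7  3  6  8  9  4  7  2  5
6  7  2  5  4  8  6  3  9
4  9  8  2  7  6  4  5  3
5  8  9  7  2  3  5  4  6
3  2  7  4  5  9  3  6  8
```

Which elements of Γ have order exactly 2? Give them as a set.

{5}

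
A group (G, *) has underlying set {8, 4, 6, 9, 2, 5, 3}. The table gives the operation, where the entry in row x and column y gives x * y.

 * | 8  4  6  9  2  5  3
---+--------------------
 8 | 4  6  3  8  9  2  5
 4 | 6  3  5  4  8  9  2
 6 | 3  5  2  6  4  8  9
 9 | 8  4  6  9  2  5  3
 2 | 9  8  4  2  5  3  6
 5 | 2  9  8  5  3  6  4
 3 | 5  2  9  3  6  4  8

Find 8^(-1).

First locate the identity: row 9 matches the header, so 9 is the identity.
Scan row 8 for 9: 8 * 2 = 9. Hence 8^(-1) = 2.

2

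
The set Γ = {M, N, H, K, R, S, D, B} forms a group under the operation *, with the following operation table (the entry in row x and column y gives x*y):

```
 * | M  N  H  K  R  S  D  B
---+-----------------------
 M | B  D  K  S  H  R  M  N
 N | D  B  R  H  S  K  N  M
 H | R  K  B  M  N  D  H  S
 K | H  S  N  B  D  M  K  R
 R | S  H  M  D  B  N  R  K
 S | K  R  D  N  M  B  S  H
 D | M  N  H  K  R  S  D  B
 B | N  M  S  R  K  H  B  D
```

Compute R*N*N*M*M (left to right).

R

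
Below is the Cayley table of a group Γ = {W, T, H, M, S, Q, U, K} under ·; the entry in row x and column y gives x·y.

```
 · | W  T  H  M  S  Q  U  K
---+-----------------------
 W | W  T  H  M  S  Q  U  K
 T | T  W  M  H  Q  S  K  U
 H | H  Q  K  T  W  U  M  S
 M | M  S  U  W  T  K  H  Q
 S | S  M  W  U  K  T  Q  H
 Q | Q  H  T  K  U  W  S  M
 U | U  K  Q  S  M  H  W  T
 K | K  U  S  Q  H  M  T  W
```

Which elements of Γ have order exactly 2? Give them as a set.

{K, M, Q, T, U}

Identity is W. Compute the order of each non-identity element by repeated multiplication:
  T: T → W  (order 2)
  H: H → K → S → W  (order 4)
  M: M → W  (order 2)
  S: S → K → H → W  (order 4)
  Q: Q → W  (order 2)
  U: U → W  (order 2)
  K: K → W  (order 2)
Elements of order 2: {K, M, Q, T, U}.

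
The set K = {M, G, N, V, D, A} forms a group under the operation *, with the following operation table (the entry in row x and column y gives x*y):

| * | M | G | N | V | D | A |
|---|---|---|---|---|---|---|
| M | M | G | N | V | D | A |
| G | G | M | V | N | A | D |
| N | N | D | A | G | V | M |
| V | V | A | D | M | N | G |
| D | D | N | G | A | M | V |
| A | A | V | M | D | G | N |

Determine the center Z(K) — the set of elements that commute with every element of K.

{M}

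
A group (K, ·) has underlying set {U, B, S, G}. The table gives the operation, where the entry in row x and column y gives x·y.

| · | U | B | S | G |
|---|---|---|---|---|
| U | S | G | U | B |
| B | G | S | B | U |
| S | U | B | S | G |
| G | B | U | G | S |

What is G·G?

S

Read row G, column G: G·G = S.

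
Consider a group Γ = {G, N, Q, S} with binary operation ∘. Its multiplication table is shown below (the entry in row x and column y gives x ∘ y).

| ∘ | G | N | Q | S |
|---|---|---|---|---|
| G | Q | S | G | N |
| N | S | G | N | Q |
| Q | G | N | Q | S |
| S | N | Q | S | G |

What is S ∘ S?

Read row S, column S: S ∘ S = G.
(Structurally, Γ here is isomorphic to the cyclic group Z_4.)

G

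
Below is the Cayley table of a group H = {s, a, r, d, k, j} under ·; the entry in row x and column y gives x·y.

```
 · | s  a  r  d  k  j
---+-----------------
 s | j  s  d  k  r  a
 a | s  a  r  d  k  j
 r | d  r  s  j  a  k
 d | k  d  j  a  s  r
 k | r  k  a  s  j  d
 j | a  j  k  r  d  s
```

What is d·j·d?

j

d·j = r
r·d = j
(Structurally, H here is isomorphic to the cyclic group Z_6.)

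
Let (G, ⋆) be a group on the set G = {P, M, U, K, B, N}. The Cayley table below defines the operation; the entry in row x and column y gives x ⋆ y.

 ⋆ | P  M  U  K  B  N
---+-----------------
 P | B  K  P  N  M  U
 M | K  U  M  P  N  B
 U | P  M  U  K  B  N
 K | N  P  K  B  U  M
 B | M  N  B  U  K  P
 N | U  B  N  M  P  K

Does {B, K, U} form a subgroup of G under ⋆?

Yes

{B, K, U} contains the identity U.
Checking products: every product of two elements of {B, K, U} (read from the table) lies in {B, K, U}, so the set is closed.
In a finite group, a nonempty closed subset is a subgroup. So {B, K, U} ≤ G.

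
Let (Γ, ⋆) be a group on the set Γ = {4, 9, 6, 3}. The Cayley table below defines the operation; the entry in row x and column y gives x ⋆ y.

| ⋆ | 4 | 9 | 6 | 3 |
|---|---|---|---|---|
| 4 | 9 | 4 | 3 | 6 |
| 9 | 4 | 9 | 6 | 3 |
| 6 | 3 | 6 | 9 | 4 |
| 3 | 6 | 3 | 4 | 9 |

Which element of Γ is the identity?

The identity e satisfies e ⋆ x = x for all x, so its row in the table reproduces the column headers.
Row 9 reads: 4, 9, 6, 3 — exactly the header order. So 9 is the identity.
(Structurally, Γ here is isomorphic to the Klein four-group V_4.)

9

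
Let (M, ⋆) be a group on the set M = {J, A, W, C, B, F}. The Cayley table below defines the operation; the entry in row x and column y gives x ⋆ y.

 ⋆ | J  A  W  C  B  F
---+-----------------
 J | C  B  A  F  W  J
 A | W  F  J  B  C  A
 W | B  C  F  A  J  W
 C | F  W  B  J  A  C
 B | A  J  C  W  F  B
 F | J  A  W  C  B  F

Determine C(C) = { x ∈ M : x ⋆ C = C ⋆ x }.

Compare row C with column C entry by entry.
J ⋆ C = F = C ⋆ J, so J commutes with C.
W ⋆ C = A but C ⋆ W = B, so W does not.
Collecting the elements that commute with C: C(C) = {C, F, J}.
(Structurally, M here is isomorphic to the symmetric group S_3.)

{C, F, J}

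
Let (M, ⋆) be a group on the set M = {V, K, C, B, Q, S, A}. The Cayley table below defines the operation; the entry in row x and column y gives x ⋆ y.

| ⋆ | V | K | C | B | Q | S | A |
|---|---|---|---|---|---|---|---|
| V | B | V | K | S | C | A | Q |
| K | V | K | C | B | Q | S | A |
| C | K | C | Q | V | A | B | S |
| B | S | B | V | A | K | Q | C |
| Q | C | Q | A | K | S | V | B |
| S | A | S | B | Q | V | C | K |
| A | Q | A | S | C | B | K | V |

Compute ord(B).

The identity element is K (its row matches the header).
B^1 = B
B^2 = B ⋆ B = A
B^3 = A ⋆ B = C
B^4 = C ⋆ B = V
B^5 = V ⋆ B = S
B^6 = S ⋆ B = Q
B^7 = Q ⋆ B = K
The first power of B equal to the identity is B^7, so ord(B) = 7.

7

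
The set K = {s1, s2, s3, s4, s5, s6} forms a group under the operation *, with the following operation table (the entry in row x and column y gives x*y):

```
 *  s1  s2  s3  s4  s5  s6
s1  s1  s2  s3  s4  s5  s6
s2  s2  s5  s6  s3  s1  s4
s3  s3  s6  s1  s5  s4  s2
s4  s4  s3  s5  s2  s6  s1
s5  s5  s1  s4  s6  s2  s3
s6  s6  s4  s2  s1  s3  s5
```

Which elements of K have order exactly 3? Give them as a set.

Identity is s1. Compute the order of each non-identity element by repeated multiplication:
  s2: s2 → s5 → s1  (order 3)
  s3: s3 → s1  (order 2)
  s4: s4 → s2 → s3 → s5 → s6 → s1  (order 6)
  s5: s5 → s2 → s1  (order 3)
  s6: s6 → s5 → s3 → s2 → s4 → s1  (order 6)
Elements of order 3: {s2, s5}.

{s2, s5}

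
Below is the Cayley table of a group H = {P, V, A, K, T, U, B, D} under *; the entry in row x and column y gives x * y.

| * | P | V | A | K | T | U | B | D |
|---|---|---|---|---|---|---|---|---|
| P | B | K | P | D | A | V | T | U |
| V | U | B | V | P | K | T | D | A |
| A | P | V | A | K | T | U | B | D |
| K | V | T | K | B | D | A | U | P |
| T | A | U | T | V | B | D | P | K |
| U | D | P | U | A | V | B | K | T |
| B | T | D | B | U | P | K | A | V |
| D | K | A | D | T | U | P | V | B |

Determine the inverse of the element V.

D

First locate the identity: row A matches the header, so A is the identity.
Scan row V for A: V * D = A. Hence V^(-1) = D.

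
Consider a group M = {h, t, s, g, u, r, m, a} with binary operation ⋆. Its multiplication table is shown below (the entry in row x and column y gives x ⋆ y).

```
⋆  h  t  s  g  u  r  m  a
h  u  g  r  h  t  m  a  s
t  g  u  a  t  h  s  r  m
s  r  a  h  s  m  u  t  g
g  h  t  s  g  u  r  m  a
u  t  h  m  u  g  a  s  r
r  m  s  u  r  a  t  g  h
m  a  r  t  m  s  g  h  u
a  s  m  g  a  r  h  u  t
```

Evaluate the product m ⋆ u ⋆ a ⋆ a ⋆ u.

m ⋆ u = s
s ⋆ a = g
g ⋆ a = a
a ⋆ u = r

r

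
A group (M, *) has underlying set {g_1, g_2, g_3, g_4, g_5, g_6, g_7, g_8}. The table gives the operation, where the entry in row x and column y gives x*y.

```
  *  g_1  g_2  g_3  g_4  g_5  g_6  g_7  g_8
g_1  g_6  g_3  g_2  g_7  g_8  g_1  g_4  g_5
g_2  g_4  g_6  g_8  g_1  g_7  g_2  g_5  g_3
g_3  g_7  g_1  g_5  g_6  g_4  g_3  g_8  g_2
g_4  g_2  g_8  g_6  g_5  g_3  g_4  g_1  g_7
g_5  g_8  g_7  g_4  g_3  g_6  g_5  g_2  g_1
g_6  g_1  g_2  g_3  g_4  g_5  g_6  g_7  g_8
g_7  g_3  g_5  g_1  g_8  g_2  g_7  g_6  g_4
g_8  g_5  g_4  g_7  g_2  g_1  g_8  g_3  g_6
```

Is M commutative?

No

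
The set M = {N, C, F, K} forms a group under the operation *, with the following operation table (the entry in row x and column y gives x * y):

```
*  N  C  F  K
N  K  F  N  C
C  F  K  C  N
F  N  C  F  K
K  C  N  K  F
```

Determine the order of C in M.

4

The identity element is F (its row matches the header).
C^1 = C
C^2 = C * C = K
C^3 = K * C = N
C^4 = N * C = F
The first power of C equal to the identity is C^4, so ord(C) = 4.
(Structurally, M here is isomorphic to the cyclic group Z_4.)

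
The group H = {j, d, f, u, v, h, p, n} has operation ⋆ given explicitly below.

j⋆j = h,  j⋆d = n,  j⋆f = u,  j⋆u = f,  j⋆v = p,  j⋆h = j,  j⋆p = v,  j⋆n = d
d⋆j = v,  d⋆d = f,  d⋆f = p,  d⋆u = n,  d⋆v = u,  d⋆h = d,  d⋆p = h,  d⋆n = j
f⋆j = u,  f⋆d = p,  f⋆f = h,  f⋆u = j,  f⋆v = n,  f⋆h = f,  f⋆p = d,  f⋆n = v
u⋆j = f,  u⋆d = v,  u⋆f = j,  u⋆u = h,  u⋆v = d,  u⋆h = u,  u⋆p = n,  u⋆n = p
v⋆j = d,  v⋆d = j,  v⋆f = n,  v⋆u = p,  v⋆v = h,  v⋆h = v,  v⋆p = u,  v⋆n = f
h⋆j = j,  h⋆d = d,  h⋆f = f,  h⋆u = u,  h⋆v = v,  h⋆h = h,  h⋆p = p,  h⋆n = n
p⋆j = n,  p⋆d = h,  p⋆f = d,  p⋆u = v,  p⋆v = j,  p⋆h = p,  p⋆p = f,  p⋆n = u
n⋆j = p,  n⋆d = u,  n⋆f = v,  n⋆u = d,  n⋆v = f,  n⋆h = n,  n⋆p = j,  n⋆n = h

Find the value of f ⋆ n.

Read row f, column n: f ⋆ n = v.
(Structurally, H here is isomorphic to the dihedral group D_4.)

v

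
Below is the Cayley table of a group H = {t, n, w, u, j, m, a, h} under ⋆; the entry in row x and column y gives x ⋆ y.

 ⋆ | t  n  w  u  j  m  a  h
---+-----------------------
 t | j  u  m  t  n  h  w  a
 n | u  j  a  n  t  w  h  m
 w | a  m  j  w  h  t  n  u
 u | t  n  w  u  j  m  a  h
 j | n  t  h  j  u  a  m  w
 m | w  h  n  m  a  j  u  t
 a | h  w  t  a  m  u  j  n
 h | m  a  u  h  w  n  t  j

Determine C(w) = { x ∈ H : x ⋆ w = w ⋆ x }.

Compare row w with column w entry by entry.
h ⋆ w = u = w ⋆ h, so h commutes with w.
m ⋆ w = n but w ⋆ m = t, so m does not.
Collecting the elements that commute with w: C(w) = {h, j, u, w}.

{h, j, u, w}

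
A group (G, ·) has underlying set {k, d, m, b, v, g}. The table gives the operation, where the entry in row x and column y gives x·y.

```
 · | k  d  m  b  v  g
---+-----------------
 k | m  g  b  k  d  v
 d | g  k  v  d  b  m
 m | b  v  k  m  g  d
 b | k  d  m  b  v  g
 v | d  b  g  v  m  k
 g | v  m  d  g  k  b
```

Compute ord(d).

The identity element is b (its row matches the header).
d^1 = d
d^2 = d·d = k
d^3 = k·d = g
d^4 = g·d = m
d^5 = m·d = v
d^6 = v·d = b
The first power of d equal to the identity is d^6, so ord(d) = 6.

6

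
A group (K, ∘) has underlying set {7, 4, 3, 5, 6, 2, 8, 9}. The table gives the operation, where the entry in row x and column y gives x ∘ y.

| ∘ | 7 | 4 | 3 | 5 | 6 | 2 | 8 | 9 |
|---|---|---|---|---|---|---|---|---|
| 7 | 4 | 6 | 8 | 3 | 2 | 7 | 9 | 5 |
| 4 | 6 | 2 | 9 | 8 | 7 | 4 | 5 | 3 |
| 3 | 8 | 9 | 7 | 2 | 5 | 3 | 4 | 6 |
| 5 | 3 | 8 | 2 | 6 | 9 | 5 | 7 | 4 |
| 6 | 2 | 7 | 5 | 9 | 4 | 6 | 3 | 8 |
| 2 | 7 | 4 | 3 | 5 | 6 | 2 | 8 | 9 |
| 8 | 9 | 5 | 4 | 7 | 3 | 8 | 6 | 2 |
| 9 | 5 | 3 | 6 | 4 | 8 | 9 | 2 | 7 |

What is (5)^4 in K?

4

5^1 = 5
5^2 = 5 ∘ 5 = 6
5^3 = 6 ∘ 5 = 9
5^4 = 9 ∘ 5 = 4
(Structurally, K here is isomorphic to the cyclic group Z_8.)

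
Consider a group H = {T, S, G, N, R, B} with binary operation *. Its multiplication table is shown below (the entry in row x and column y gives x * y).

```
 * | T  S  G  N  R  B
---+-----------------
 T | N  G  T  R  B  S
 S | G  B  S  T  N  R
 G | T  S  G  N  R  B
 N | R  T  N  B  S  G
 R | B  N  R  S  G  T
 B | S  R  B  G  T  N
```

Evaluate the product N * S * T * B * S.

S

N * S = T
T * T = N
N * B = G
G * S = S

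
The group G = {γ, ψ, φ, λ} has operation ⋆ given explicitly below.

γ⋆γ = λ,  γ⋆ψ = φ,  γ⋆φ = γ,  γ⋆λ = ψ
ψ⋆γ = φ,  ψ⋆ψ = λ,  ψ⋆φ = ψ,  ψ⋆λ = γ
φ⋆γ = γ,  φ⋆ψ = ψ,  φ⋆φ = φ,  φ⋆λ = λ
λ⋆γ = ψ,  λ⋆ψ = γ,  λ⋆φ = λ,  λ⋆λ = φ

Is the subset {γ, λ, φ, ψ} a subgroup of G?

Yes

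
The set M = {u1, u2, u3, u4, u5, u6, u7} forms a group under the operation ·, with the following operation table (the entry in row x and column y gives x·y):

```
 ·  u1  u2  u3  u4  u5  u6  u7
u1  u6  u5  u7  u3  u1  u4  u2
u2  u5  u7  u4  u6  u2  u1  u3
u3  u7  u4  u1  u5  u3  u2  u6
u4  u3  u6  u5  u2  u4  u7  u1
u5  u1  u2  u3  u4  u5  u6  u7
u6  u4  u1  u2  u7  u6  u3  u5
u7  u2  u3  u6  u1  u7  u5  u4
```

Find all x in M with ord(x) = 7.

Identity is u5. Compute the order of each non-identity element by repeated multiplication:
  u1: u1 → u6 → u4 → u3 → u7 → u2 → u5  (order 7)
  u2: u2 → u7 → u3 → u4 → u6 → u1 → u5  (order 7)
  u3: u3 → u1 → u7 → u6 → u2 → u4 → u5  (order 7)
  u4: u4 → u2 → u6 → u7 → u1 → u3 → u5  (order 7)
  u6: u6 → u3 → u2 → u1 → u4 → u7 → u5  (order 7)
  u7: u7 → u4 → u1 → u2 → u3 → u6 → u5  (order 7)
Elements of order 7: {u1, u2, u3, u4, u6, u7}.

{u1, u2, u3, u4, u6, u7}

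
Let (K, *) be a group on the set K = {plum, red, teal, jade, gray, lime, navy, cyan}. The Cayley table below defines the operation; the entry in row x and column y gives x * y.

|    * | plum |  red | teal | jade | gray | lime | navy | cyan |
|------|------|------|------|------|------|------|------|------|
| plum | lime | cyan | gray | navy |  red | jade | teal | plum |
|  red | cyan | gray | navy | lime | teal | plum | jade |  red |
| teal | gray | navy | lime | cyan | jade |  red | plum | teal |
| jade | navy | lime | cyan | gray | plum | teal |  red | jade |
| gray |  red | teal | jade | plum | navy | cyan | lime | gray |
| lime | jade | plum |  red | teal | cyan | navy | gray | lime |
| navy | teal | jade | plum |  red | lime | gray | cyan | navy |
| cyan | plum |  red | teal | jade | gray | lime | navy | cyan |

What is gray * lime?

Read row gray, column lime: gray * lime = cyan.

cyan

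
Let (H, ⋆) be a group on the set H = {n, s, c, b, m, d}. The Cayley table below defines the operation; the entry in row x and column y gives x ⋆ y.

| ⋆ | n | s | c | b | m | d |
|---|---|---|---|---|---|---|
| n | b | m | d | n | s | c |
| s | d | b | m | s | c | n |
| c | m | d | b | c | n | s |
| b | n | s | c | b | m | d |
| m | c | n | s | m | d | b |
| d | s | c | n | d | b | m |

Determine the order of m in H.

The identity element is b (its row matches the header).
m^1 = m
m^2 = m ⋆ m = d
m^3 = d ⋆ m = b
The first power of m equal to the identity is m^3, so ord(m) = 3.

3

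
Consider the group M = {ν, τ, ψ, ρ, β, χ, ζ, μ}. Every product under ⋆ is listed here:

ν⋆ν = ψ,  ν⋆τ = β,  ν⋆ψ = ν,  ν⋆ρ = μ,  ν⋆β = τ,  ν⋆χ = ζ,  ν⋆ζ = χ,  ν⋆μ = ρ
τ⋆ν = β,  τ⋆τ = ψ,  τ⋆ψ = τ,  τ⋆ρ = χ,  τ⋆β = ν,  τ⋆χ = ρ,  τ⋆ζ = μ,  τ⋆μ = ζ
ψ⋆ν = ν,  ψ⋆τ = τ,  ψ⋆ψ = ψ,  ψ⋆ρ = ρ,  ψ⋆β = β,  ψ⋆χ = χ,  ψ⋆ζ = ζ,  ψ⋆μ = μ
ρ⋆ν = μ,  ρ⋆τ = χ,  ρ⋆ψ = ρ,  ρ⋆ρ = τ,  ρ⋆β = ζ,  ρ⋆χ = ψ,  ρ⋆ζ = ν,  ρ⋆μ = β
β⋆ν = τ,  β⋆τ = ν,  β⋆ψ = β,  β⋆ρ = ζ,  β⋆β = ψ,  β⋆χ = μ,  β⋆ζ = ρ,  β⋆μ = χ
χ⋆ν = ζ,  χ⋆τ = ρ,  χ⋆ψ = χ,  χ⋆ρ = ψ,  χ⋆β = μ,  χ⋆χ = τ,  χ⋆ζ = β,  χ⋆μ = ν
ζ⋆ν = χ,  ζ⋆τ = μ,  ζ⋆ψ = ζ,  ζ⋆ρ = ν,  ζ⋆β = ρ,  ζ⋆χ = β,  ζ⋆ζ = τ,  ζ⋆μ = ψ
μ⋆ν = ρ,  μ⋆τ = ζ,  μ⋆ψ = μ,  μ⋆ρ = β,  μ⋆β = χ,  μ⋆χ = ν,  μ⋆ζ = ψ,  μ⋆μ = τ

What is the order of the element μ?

4

The identity element is ψ (its row matches the header).
μ^1 = μ
μ^2 = μ ⋆ μ = τ
μ^3 = τ ⋆ μ = ζ
μ^4 = ζ ⋆ μ = ψ
The first power of μ equal to the identity is μ^4, so ord(μ) = 4.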